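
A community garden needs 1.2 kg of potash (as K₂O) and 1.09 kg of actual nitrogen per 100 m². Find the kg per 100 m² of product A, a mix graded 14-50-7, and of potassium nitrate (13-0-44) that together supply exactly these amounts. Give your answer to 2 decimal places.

6.16 kg product A, 1.75 kg potassium nitrate

Let a = kg of product A, b = kg of potassium nitrate (per 100 m²).
K₂O: 0.07·a + 0.44·b = 1.2
N: 0.14·a + 0.13·b = 1.09
From row1: a = (1.2 − 0.44·b) / 0.07.
Into row2: 0.14·(1.2 − 0.44·b)/0.07 + 0.13·b = 1.09 → b = 1.74667, a = 6.16381.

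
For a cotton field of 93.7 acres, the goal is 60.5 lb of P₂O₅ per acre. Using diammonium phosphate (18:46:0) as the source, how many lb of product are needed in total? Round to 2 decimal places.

12323.59 lb

Product per acre = 60.5 / 46% = 131.522 lb.
Total product = 131.522 × 93.7 = 12323.587 lb.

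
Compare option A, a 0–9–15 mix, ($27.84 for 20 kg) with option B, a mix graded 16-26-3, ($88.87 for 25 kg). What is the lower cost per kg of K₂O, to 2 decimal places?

$9.28 per kg K₂O (option A)

option A: K₂O per bag = 20 × 15% = 3 kg; cost = 27.84 / 3 = $9.2800/kg K₂O.
option B: K₂O per bag = 25 × 3% = 0.75 kg; cost = 88.87 / 0.75 = $118.4933/kg K₂O.
option A is cheaper.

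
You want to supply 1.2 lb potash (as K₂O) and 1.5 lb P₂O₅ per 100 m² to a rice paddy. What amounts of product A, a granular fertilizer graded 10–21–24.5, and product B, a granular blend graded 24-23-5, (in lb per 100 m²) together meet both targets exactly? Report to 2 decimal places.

4.38 lb product A, 2.52 lb product B

Let a = lb of product A, b = lb of product B (per 100 m²).
K₂O: 0.245·a + 0.05·b = 1.2
P₂O₅: 0.21·a + 0.23·b = 1.5
From row1: a = (1.2 − 0.05·b) / 0.245.
Into row2: 0.21·(1.2 − 0.05·b)/0.245 + 0.23·b = 1.5 → b = 2.51908, a = 4.38386.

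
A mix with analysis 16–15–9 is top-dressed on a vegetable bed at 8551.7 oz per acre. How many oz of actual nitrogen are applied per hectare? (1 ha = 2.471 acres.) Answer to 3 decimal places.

nitrogen per acre = 8551.7 × 16% = 1368.27 oz.
Convert to per hectare: 1368.27 × 2.471 = 3381.0001 oz.

3381.000 oz N per hectare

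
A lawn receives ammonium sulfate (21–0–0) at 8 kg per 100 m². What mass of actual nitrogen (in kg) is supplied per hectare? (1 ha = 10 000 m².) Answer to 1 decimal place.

168.0 kg N per hectare

nitrogen per 100 m² = 8 × 21% = 1.68 kg.
Convert to per hectare: 1.68 × 100 = 168 kg.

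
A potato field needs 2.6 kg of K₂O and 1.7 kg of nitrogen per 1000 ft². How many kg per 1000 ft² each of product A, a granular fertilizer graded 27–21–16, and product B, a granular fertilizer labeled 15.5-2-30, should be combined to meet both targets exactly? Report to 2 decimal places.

Let a = kg of product A, b = kg of product B (per 1000 ft²).
K₂O: 0.16·a + 0.3·b = 2.6
N: 0.27·a + 0.155·b = 1.7
From row1: a = (2.6 − 0.3·b) / 0.16.
Into row2: 0.27·(2.6 − 0.3·b)/0.16 + 0.155·b = 1.7 → b = 7.65125, a = 1.90391.

1.90 kg product A, 7.65 kg product B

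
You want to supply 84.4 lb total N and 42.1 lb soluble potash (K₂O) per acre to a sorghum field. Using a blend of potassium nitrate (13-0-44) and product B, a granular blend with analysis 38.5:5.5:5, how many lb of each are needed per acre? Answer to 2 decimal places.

With a, b = lb per acre of potassium nitrate and product B:
N: 0.13·a + 0.385·b = 84.4
K₂O: 0.44·a + 0.05·b = 42.1
Solving simultaneously: a = 73.5942, b = 194.371.

73.59 lb potassium nitrate, 194.37 lb product B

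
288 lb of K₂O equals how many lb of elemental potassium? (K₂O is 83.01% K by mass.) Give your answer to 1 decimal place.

239.1 lb K

K = 288 × 0.8301 = 239.069 lb.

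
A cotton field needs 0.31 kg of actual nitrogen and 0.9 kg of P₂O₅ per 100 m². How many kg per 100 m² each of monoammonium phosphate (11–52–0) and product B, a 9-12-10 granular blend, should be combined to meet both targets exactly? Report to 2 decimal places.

1.30 kg monoammonium phosphate, 1.85 kg product B

Let a = kg of monoammonium phosphate, b = kg of product B (per 100 m²).
N: 0.11·a + 0.09·b = 0.31
P₂O₅: 0.52·a + 0.12·b = 0.9
Solving simultaneously: a = 1.30357, b = 1.85119.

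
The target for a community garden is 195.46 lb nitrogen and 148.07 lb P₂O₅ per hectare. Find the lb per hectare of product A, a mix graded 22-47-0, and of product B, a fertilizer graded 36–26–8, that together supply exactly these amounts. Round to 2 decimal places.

22.19 lb product A, 529.38 lb product B

Let a = lb of product A, b = lb of product B (per hectare).
N: 0.22·a + 0.36·b = 195.46
P₂O₅: 0.47·a + 0.26·b = 148.07
Solving simultaneously: a = 22.1929, b = 529.382.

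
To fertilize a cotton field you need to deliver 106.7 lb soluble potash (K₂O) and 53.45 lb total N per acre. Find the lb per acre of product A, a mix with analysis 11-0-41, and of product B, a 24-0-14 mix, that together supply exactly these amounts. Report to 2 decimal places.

Let a = lb of product A, b = lb of product B (per acre).
K₂O: 0.41·a + 0.14·b = 106.7
N: 0.11·a + 0.24·b = 53.45
Eliminate a: (row1) − 0.41/0.11·(row2) → -0.754545·b = -92.5227, so b = 122.6205.
Back-substitute: a = (106.7 − 0.14·122.6205) / 0.41 = 218.373.

218.37 lb product A, 122.62 lb product B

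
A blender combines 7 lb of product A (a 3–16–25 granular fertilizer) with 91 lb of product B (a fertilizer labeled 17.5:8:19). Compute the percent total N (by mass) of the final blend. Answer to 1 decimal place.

Total mass = 7 + 91 = 98 lb.
N mass = 3%×7 + 17.5%×91 = 16.135 lb.
% N = 16.135 / 98 = 16.4643%.

16.5% N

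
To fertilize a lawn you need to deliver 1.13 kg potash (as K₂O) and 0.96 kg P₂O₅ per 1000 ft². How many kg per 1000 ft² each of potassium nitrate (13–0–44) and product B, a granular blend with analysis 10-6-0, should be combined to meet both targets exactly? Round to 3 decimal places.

Let a = kg of potassium nitrate, b = kg of product B (per 1000 ft²).
K₂O: 0.44·a + 0·b = 1.13
P₂O₅: 0·a + 0.06·b = 0.96
Solving simultaneously: a = 2.56818, b = 16.

2.568 kg potassium nitrate, 16.000 kg product B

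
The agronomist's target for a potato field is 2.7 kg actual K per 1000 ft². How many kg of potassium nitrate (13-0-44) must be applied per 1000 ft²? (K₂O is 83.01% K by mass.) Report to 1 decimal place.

7.4 kg of product per thousand sq ft

As K₂O: 2.7 / 0.8301 = 3.25262 kg per 1000 ft².
Product per 1000 ft² = 3.25262 / 44% = 7.39232 kg.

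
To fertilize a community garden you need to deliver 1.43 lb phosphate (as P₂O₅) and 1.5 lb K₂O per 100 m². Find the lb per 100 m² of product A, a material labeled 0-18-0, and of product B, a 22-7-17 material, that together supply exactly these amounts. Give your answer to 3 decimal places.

With a, b = lb per 100 m² of product A and product B:
P₂O₅: 0.18·a + 0.07·b = 1.43
K₂O: 0·a + 0.17·b = 1.5
Solving simultaneously: a = 4.51307, b = 8.82353.

4.513 lb product A, 8.824 lb product B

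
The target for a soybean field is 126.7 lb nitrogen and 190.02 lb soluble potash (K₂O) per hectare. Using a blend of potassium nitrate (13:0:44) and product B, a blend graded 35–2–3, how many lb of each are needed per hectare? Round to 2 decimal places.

417.76 lb potassium nitrate, 206.83 lb product B

With a, b = lb per hectare of potassium nitrate and product B:
N: 0.13·a + 0.35·b = 126.7
K₂O: 0.44·a + 0.03·b = 190.02
Eliminate a: (row1) − 0.13/0.44·(row2) → 0.341136·b = 70.5577, so b = 206.831.
Back-substitute: a = (126.7 − 0.35·206.831) / 0.13 = 417.761.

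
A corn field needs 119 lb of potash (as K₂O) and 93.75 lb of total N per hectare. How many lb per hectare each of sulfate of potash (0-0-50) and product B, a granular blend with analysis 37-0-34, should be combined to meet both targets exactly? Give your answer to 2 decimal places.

65.70 lb sulfate of potash, 253.38 lb product B

Let a = lb of sulfate of potash, b = lb of product B (per hectare).
K₂O: 0.5·a + 0.34·b = 119
N: 0·a + 0.37·b = 93.75
Solving simultaneously: a = 65.7027, b = 253.378.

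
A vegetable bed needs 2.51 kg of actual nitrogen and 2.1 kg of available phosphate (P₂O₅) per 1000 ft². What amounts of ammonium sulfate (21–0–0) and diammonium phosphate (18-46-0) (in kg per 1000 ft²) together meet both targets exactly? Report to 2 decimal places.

8.04 kg ammonium sulfate, 4.57 kg diammonium phosphate

Let a = kg of ammonium sulfate, b = kg of diammonium phosphate (per 1000 ft²).
N: 0.21·a + 0.18·b = 2.51
P₂O₅: 0·a + 0.46·b = 2.1
Solving simultaneously: a = 8.03934, b = 4.56522.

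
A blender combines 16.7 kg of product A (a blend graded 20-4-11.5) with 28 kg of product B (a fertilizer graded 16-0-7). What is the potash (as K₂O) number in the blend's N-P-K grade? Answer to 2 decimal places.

8.68% K₂O

Total mass = 16.7 + 28 = 44.7 kg.
K₂O mass = 11.5%×16.7 + 7%×28 = 3.8805 kg.
% K₂O = 3.8805 / 44.7 = 8.68121%.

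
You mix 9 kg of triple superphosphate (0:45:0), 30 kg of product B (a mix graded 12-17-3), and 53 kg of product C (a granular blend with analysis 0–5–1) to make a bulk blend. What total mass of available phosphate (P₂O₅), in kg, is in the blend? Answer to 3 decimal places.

11.800 kg P₂O₅

P₂O₅ mass = 45%×9 + 17%×30 + 5%×53 = 11.8 kg.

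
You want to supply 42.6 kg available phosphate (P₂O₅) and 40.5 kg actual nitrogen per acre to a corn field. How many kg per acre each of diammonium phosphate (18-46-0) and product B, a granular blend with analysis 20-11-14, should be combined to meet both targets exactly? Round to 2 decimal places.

56.30 kg diammonium phosphate, 151.83 kg product B

With a, b = kg per acre of diammonium phosphate and product B:
P₂O₅: 0.46·a + 0.11·b = 42.6
N: 0.18·a + 0.2·b = 40.5
Solving simultaneously: a = 56.3019, b = 151.828.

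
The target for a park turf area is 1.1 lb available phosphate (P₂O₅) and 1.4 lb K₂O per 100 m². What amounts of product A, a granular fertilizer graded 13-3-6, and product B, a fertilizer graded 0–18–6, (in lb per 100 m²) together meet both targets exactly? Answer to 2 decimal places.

With a, b = lb per 100 m² of product A and product B:
P₂O₅: 0.03·a + 0.18·b = 1.1
K₂O: 0.06·a + 0.06·b = 1.4
Eliminate a: (row1) − 0.03/0.06·(row2) → 0.15·b = 0.4, so b = 2.66667.
Back-substitute: a = (1.1 − 0.18·2.66667) / 0.03 = 20.6667.

20.67 lb product A, 2.67 lb product B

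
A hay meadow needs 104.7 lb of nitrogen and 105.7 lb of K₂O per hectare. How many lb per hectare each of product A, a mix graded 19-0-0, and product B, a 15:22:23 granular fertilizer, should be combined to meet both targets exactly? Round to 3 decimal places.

With a, b = lb per hectare of product A and product B:
N: 0.19·a + 0.15·b = 104.7
K₂O: 0·a + 0.23·b = 105.7
Solving simultaneously: a = 188.23799, b = 459.5652.

188.238 lb product A, 459.565 lb product B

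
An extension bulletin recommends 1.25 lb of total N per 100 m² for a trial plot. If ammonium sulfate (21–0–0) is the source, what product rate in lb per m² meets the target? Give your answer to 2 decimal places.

0.06 lb of product per sq m

Product per 100 m² = 1.25 / 21% = 5.95238 lb.
Convert to per m²: 5.95238 × 0.01 = 0.0595238 lb.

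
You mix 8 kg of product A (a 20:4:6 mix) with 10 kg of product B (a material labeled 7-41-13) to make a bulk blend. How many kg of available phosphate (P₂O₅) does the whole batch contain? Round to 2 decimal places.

P₂O₅ mass = 4%×8 + 41%×10 = 4.42 kg.

4.42 kg P₂O₅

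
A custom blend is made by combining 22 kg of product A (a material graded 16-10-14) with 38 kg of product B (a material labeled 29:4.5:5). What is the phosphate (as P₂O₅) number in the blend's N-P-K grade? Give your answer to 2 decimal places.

Total mass = 22 + 38 = 60 kg.
P₂O₅ mass = 10%×22 + 4.5%×38 = 3.91 kg.
% P₂O₅ = 3.91 / 60 = 6.51667%.

6.52% P₂O₅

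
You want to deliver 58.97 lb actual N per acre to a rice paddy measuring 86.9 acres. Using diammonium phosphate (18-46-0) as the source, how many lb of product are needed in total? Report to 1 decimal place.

28469.4 lb

Product per acre = 58.97 / 18% = 327.611 lb.
Total product = 327.611 × 86.9 = 28469.41 lb.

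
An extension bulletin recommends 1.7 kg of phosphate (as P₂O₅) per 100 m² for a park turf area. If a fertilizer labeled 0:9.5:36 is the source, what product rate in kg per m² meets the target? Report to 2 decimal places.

0.18 kg of product per sq m

Product per 100 m² = 1.7 / 9.5% = 17.8947 kg.
Convert to per m²: 17.8947 × 0.01 = 0.178947 kg.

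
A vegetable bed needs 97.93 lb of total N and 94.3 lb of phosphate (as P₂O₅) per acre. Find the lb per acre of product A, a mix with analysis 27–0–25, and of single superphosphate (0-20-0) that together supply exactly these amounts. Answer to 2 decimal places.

Let a = lb of product A, b = lb of single superphosphate (per acre).
N: 0.27·a + 0·b = 97.93
P₂O₅: 0·a + 0.2·b = 94.3
Solving simultaneously: a = 362.704, b = 471.5.

362.70 lb product A, 471.50 lb single superphosphate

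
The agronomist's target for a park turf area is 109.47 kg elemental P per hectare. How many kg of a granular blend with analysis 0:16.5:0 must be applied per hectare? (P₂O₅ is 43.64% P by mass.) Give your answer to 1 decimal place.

1520.3 kg of product per hectare

As P₂O₅: 109.47 / 0.4364 = 250.848 kg per hectare.
Product per hectare = 250.848 / 16.5% = 1520.29 kg.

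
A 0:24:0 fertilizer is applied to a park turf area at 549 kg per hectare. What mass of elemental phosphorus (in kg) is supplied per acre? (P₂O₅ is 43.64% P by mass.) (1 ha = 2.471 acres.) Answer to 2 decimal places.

P₂O₅ per hectare = 549 × 24% = 131.76 kg.
Elemental P = 131.76 × 0.4364 = 57.5001 kg per hectare.
Convert to per acre: 57.5001 × 0.404694 = 23.26996 kg.

23.27 kg P per acre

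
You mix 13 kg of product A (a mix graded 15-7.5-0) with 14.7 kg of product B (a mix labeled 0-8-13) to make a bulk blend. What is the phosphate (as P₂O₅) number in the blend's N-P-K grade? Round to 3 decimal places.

Total mass = 13 + 14.7 = 27.7 kg.
P₂O₅ mass = 7.5%×13 + 8%×14.7 = 2.151 kg.
% P₂O₅ = 2.151 / 27.7 = 7.76534%.

7.765% P₂O₅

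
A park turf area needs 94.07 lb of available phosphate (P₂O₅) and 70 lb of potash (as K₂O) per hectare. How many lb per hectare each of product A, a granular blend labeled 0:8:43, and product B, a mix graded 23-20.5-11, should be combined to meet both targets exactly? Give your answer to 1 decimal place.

Let a = lb of product A, b = lb of product B (per hectare).
P₂O₅: 0.08·a + 0.205·b = 94.07
K₂O: 0.43·a + 0.11·b = 70
Eliminate b: (row1) − 0.205/0.11·(row2) → -0.721364·a = -36.3845, so a = 50.4386.
Then b = (70 − 0.43·50.4386) / 0.11 = 439.195.

50.4 lb product A, 439.2 lb product B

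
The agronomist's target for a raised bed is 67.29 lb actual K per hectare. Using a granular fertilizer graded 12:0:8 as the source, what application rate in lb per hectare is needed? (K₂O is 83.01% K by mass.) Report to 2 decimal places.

As K₂O: 67.29 / 0.8301 = 81.0625 lb per hectare.
Product per hectare = 81.0625 / 8% = 1013.282 lb.

1013.28 lb of product per hectare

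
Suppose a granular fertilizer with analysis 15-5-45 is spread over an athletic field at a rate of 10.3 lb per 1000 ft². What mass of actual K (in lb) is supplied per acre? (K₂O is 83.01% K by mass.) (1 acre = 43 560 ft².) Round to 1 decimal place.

K₂O per 1000 ft² = 10.3 × 45% = 4.635 lb.
Elemental K = 4.635 × 0.8301 = 3.84751 lb per 1000 ft².
Convert to per acre: 3.84751 × 43.56 = 167.598 lb.

167.6 lb K per acre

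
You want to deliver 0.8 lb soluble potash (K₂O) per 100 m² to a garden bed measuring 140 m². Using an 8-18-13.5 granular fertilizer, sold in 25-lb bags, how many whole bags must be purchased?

Product per 100 m² = 0.8 / 13.5% = 5.92593 lb.
Total product = 5.92593 × 140 / 100 = 8.2963 lb.
Bags = ⌈8.2963 / 25⌉ = 1.

1 bags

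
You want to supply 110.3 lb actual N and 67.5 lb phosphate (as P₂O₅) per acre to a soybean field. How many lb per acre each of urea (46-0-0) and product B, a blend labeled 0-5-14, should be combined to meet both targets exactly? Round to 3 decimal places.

239.783 lb urea, 1350.000 lb product B

With a, b = lb per acre of urea and product B:
N: 0.46·a + 0·b = 110.3
P₂O₅: 0·a + 0.05·b = 67.5
Solving simultaneously: a = 239.7826, b = 1350.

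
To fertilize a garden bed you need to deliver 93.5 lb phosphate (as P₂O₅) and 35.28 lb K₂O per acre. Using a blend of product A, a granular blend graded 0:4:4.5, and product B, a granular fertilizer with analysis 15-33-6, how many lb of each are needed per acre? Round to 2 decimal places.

484.53 lb product A, 224.60 lb product B

Let a = lb of product A, b = lb of product B (per acre).
P₂O₅: 0.04·a + 0.33·b = 93.5
K₂O: 0.045·a + 0.06·b = 35.28
From row1: a = (93.5 − 0.33·b) / 0.04.
Into row2: 0.045·(93.5 − 0.33·b)/0.04 + 0.06·b = 35.28 → b = 224.602, a = 484.5301.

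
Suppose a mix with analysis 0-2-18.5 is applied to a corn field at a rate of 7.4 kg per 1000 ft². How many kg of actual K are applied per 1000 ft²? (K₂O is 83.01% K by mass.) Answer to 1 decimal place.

K₂O per 1000 ft² = 7.4 × 18.5% = 1.369 kg.
Elemental K = 1.369 × 0.8301 = 1.13641 kg per 1000 ft².

1.1 kg K per thousand sq ft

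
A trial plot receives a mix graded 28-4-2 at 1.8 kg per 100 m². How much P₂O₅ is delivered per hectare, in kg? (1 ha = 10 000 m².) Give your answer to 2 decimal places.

7.20 kg P₂O₅ per hectare

P₂O₅ per 100 m² = 1.8 × 4% = 0.072 kg.
Convert to per hectare: 0.072 × 100 = 7.2 kg.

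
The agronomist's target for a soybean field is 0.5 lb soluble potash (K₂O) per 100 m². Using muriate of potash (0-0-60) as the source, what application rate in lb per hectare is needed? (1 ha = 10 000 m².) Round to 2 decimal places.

83.33 lb of product per hectare

Product per 100 m² = 0.5 / 60% = 0.833333 lb.
Convert to per hectare: 0.833333 × 100 = 83.3333 lb.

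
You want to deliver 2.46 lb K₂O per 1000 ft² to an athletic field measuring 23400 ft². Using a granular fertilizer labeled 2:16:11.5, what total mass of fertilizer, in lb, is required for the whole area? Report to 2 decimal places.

500.56 lb

Product per 1000 ft² = 2.46 / 11.5% = 21.3913 lb.
Total product = 21.3913 × 23400 / 1000 = 500.557 lb.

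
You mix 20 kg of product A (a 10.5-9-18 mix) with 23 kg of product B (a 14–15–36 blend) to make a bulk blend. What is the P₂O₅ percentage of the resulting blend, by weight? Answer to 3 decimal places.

12.209% P₂O₅

Total mass = 20 + 23 = 43 kg.
P₂O₅ mass = 9%×20 + 15%×23 = 5.25 kg.
% P₂O₅ = 5.25 / 43 = 12.2093%.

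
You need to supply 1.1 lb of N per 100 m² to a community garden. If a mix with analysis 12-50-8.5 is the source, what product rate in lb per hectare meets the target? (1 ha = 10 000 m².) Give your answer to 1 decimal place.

Product per 100 m² = 1.1 / 12% = 9.16667 lb.
Convert to per hectare: 9.16667 × 100 = 916.667 lb.

916.7 lb of product per hectare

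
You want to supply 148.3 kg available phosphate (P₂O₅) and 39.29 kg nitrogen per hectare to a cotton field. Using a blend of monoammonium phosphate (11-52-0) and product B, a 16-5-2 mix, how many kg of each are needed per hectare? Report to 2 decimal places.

Let a = kg of monoammonium phosphate, b = kg of product B (per hectare).
P₂O₅: 0.52·a + 0.05·b = 148.3
N: 0.11·a + 0.16·b = 39.29
Eliminate b: (row1) − 0.05/0.16·(row2) → 0.485625·a = 136.022, so a = 280.097.
Then b = (39.29 − 0.11·280.097) / 0.16 = 52.9961.

280.10 kg monoammonium phosphate, 53.00 kg product B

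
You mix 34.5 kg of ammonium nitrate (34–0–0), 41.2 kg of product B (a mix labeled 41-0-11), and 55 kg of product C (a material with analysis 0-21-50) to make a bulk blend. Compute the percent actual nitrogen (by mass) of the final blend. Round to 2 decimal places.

21.90% N

Total mass = 34.5 + 41.2 + 55 = 130.7 kg.
N mass = 34%×34.5 + 41%×41.2 + 0%×55 = 28.622 kg.
% N = 28.622 / 130.7 = 21.899%.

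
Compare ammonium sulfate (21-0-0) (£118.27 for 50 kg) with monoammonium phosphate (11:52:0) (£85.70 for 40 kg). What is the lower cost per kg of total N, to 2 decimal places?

£11.26 per kg N (ammonium sulfate)

ammonium sulfate: N per bag = 50 × 21% = 10.5 kg; cost = 118.27 / 10.5 = £11.2638/kg N.
monoammonium phosphate: N per bag = 40 × 11% = 4.4 kg; cost = 85.70 / 4.4 = £19.4773/kg N.
ammonium sulfate is cheaper.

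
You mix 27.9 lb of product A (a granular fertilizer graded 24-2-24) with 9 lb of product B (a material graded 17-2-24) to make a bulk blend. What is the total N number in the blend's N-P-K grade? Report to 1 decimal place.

22.3% N

Total mass = 27.9 + 9 = 36.9 lb.
N mass = 24%×27.9 + 17%×9 = 8.226 lb.
% N = 8.226 / 36.9 = 22.2927%.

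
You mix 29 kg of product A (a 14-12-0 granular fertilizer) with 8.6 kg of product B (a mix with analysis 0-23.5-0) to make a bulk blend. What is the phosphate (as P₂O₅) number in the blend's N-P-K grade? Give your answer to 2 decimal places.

14.63% P₂O₅

Total mass = 29 + 8.6 = 37.6 kg.
P₂O₅ mass = 12%×29 + 23.5%×8.6 = 5.501 kg.
% P₂O₅ = 5.501 / 37.6 = 14.6303%.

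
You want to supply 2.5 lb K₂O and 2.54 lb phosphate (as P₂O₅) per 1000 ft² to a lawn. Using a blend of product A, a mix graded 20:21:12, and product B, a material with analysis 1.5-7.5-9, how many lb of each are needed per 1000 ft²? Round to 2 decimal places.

Let a = lb of product A, b = lb of product B (per 1000 ft²).
K₂O: 0.12·a + 0.09·b = 2.5
P₂O₅: 0.21·a + 0.075·b = 2.54
From row1: a = (2.5 − 0.09·b) / 0.12.
Into row2: 0.21·(2.5 − 0.09·b)/0.12 + 0.075·b = 2.54 → b = 22.2424, a = 4.15152.

4.15 lb product A, 22.24 lb product B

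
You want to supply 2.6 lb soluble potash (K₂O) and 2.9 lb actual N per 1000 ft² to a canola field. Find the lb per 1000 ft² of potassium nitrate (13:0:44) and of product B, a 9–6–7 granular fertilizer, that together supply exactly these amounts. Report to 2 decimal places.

Per-1000 ft² balance (a = potassium nitrate, b = product B):
K₂O: 0.44·a + 0.07·b = 2.6
N: 0.13·a + 0.09·b = 2.9
From row1: a = (2.6 − 0.07·b) / 0.44.
Into row2: 0.13·(2.6 − 0.07·b)/0.44 + 0.09·b = 2.9 → b = 30.7541, a = 1.01639.

1.02 lb potassium nitrate, 30.75 lb product B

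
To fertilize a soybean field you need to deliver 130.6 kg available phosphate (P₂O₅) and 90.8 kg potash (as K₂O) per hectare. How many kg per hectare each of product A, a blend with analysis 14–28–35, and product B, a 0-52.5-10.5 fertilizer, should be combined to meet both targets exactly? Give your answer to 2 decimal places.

With a, b = kg per hectare of product A and product B:
P₂O₅: 0.28·a + 0.525·b = 130.6
K₂O: 0.35·a + 0.105·b = 90.8
Eliminate b: (row1) − 0.525/0.105·(row2) → -1.47·a = -323.4, so a = 220.
Then b = (90.8 − 0.35·220) / 0.105 = 131.429.

220.00 kg product A, 131.43 kg product B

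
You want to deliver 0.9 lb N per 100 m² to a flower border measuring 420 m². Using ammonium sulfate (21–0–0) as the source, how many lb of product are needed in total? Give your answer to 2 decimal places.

18.00 lb

Product per 100 m² = 0.9 / 21% = 4.28571 lb.
Total product = 4.28571 × 420 / 100 = 18 lb.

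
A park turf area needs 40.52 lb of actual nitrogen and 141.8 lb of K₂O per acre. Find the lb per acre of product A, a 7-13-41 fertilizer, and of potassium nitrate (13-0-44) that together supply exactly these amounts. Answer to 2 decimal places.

Let a = lb of product A, b = lb of potassium nitrate (per acre).
N: 0.07·a + 0.13·b = 40.52
K₂O: 0.41·a + 0.44·b = 141.8
Eliminate a: (row1) − 0.07/0.41·(row2) → 0.054878·b = 16.3102, so b = 297.209.
Back-substitute: a = (40.52 − 0.13·297.209) / 0.07 = 26.8978.

26.90 lb product A, 297.21 lb potassium nitrate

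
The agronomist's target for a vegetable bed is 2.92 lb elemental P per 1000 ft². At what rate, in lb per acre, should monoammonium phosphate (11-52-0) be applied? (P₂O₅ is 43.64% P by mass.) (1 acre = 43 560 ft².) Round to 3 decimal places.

As P₂O₅: 2.92 / 0.4364 = 6.69111 lb per 1000 ft².
Product per 1000 ft² = 6.69111 / 52% = 12.8675 lb.
Convert to per acre: 12.8675 × 43.56 = 560.5091 lb.

560.509 lb of product per acre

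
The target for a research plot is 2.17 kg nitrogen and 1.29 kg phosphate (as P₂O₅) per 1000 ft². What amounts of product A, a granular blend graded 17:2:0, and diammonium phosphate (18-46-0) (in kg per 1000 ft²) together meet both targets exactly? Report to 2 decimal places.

Per-1000 ft² balance (a = product A, b = diammonium phosphate):
N: 0.17·a + 0.18·b = 2.17
P₂O₅: 0.02·a + 0.46·b = 1.29
Eliminate b: (row1) − 0.18/0.46·(row2) → 0.162174·a = 1.66522, so a = 10.2681.
Then b = (1.29 − 0.02·10.2681) / 0.46 = 2.35791.

10.27 kg product A, 2.36 kg diammonium phosphate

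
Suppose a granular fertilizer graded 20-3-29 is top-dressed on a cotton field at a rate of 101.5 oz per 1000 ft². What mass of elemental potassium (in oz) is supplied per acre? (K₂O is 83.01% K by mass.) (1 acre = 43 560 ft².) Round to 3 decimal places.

1064.345 oz K per acre

K₂O per 1000 ft² = 101.5 × 29% = 29.435 oz.
Elemental K = 29.435 × 0.8301 = 24.434 oz per 1000 ft².
Convert to per acre: 24.434 × 43.56 = 1064.3448 oz.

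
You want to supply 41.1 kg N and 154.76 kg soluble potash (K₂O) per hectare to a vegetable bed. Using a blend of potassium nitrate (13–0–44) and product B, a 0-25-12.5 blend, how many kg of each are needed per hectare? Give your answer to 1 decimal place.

With a, b = kg per hectare of potassium nitrate and product B:
N: 0.13·a + 0·b = 41.1
K₂O: 0.44·a + 0.125·b = 154.76
Solving simultaneously: a = 316.154, b = 125.218.

316.2 kg potassium nitrate, 125.2 kg product B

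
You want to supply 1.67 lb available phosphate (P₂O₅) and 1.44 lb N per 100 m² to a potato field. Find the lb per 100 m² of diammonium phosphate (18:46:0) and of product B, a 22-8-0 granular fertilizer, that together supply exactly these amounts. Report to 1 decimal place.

With a, b = lb per 100 m² of diammonium phosphate and product B:
P₂O₅: 0.46·a + 0.08·b = 1.67
N: 0.18·a + 0.22·b = 1.44
Solving simultaneously: a = 2.90553, b = 4.1682.

2.9 lb diammonium phosphate, 4.2 lb product B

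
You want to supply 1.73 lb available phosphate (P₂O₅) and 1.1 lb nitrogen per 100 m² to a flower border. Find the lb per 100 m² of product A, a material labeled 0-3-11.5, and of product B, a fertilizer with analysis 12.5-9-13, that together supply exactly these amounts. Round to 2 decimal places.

Let a = lb of product A, b = lb of product B (per 100 m²).
P₂O₅: 0.03·a + 0.09·b = 1.73
N: 0·a + 0.125·b = 1.1
Solving simultaneously: a = 31.2667, b = 8.8.

31.27 lb product A, 8.80 lb product B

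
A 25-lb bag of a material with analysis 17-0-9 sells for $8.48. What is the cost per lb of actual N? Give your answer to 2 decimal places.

$2.00 per lb N

N in bag = 25 × 17% = 4.25 lb.
Cost per lb N = $8.48 / 4.25 = $1.9953.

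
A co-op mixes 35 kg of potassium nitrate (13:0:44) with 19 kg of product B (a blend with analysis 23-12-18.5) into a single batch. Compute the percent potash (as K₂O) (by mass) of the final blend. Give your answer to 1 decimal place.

35.0% K₂O

Total mass = 35 + 19 = 54 kg.
K₂O mass = 44%×35 + 18.5%×19 = 18.915 kg.
% K₂O = 18.915 / 54 = 35.0278%.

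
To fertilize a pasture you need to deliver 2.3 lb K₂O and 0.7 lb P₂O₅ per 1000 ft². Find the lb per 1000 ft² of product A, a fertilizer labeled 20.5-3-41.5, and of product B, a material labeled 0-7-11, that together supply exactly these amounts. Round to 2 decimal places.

3.26 lb product A, 8.60 lb product B

Let a = lb of product A, b = lb of product B (per 1000 ft²).
K₂O: 0.415·a + 0.11·b = 2.3
P₂O₅: 0.03·a + 0.07·b = 0.7
Eliminate b: (row1) − 0.11/0.07·(row2) → 0.367857·a = 1.2, so a = 3.26214.
Then b = (0.7 − 0.03·3.26214) / 0.07 = 8.60194.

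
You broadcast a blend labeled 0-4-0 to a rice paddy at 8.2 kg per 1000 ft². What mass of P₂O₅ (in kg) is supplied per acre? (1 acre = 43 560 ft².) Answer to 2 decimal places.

14.29 kg P₂O₅ per acre

P₂O₅ per 1000 ft² = 8.2 × 4% = 0.328 kg.
Convert to per acre: 0.328 × 43.56 = 14.2877 kg.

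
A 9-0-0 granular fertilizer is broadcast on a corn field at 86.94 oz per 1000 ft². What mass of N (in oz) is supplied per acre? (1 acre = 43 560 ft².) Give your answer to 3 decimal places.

340.840 oz N per acre

nitrogen per 1000 ft² = 86.94 × 9% = 7.8246 oz.
Convert to per acre: 7.8246 × 43.56 = 340.8396 oz.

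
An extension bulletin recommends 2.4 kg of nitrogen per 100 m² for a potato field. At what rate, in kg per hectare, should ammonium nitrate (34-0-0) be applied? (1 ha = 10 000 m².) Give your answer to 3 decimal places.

Product per 100 m² = 2.4 / 34% = 7.05882 kg.
Convert to per hectare: 7.05882 × 100 = 705.8824 kg.

705.882 kg of product per hectare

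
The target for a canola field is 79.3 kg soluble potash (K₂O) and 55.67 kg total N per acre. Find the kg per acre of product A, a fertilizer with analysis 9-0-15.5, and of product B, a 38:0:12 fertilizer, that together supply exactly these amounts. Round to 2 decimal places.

With a, b = kg per acre of product A and product B:
K₂O: 0.155·a + 0.12·b = 79.3
N: 0.09·a + 0.38·b = 55.67
Eliminate b: (row1) − 0.12/0.38·(row2) → 0.126579·a = 61.72, so a = 487.601.
Then b = (55.67 − 0.09·487.601) / 0.38 = 31.0156.

487.60 kg product A, 31.02 kg product B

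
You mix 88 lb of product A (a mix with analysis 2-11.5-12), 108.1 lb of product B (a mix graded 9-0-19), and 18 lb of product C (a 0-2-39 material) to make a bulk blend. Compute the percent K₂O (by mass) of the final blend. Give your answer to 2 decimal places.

Total mass = 88 + 108.1 + 18 = 214.1 lb.
K₂O mass = 12%×88 + 19%×108.1 + 39%×18 = 38.119 lb.
% K₂O = 38.119 / 214.1 = 17.8043%.

17.80% K₂O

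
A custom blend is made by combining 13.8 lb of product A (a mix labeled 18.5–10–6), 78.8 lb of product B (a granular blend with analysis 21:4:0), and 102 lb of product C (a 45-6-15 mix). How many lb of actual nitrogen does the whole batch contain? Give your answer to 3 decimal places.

N mass = 18.5%×13.8 + 21%×78.8 + 45%×102 = 65.001 lb.

65.001 lb N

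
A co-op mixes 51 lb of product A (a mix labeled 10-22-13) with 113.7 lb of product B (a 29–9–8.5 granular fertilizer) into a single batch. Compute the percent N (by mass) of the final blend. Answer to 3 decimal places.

Total mass = 51 + 113.7 = 164.7 lb.
N mass = 10%×51 + 29%×113.7 = 38.073 lb.
% N = 38.073 / 164.7 = 23.1166%.

23.117% N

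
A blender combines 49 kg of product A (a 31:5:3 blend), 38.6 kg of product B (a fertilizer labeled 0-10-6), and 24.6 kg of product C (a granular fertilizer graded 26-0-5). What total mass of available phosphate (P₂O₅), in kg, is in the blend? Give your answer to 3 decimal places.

P₂O₅ mass = 5%×49 + 10%×38.6 + 0%×24.6 = 6.31 kg.

6.310 kg P₂O₅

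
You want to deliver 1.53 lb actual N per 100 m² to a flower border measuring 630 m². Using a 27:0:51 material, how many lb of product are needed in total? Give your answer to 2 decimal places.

35.70 lb

Product per 100 m² = 1.53 / 27% = 5.66667 lb.
Total product = 5.66667 × 630 / 100 = 35.7 lb.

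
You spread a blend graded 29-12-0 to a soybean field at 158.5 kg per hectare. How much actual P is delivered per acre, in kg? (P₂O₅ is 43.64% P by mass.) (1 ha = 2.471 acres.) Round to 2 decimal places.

3.36 kg P per acre

P₂O₅ per hectare = 158.5 × 12% = 19.02 kg.
Elemental P = 19.02 × 0.4364 = 8.30033 kg per hectare.
Convert to per acre: 8.30033 × 0.404694 = 3.3591 kg.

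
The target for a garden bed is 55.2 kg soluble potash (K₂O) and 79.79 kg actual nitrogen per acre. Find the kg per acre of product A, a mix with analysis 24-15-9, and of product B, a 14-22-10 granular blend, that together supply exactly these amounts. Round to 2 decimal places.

With a, b = kg per acre of product A and product B:
K₂O: 0.09·a + 0.1·b = 55.2
N: 0.24·a + 0.14·b = 79.79
From row1: a = (55.2 − 0.1·b) / 0.09.
Into row2: 0.24·(55.2 − 0.1·b)/0.09 + 0.14·b = 79.79 → b = 532.184, a = 22.0175.

22.02 kg product A, 532.18 kg product B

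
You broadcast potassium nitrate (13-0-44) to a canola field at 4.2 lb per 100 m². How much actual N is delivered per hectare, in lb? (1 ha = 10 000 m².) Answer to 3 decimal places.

54.600 lb N per hectare

nitrogen per 100 m² = 4.2 × 13% = 0.546 lb.
Convert to per hectare: 0.546 × 100 = 54.6 lb.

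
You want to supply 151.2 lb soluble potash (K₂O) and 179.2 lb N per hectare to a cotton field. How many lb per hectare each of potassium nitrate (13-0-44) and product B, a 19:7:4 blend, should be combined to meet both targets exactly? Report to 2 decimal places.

With a, b = lb per hectare of potassium nitrate and product B:
K₂O: 0.44·a + 0.04·b = 151.2
N: 0.13·a + 0.19·b = 179.2
Eliminate b: (row1) − 0.04/0.19·(row2) → 0.412632·a = 113.474, so a = 275.
Then b = (179.2 − 0.13·275) / 0.19 = 755.

275.00 lb potassium nitrate, 755.00 lb product B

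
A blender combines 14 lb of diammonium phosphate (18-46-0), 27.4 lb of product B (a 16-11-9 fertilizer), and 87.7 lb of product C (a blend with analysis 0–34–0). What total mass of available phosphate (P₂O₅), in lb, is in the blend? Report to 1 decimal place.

P₂O₅ mass = 46%×14 + 11%×27.4 + 34%×87.7 = 39.272 lb.

39.3 lb P₂O₅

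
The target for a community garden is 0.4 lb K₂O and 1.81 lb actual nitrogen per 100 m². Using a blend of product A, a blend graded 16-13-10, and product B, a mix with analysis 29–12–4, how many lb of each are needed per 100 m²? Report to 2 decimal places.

Let a = lb of product A, b = lb of product B (per 100 m²).
K₂O: 0.1·a + 0.04·b = 0.4
N: 0.16·a + 0.29·b = 1.81
From row1: a = (0.4 − 0.04·b) / 0.1.
Into row2: 0.16·(0.4 − 0.04·b)/0.1 + 0.29·b = 1.81 → b = 5.17699, a = 1.9292.

1.93 lb product A, 5.18 lb product B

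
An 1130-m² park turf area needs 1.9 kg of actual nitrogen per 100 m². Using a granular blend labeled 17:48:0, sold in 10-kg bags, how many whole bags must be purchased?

13 bags

Product per 100 m² = 1.9 / 17% = 11.1765 kg.
Total product = 11.1765 × 1130 / 100 = 126.294 kg.
Bags = ⌈126.294 / 10⌉ = 13.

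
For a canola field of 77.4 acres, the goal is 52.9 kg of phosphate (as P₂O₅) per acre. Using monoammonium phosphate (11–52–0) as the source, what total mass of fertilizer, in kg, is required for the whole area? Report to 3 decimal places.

Product per acre = 52.9 / 52% = 101.731 kg.
Total product = 101.731 × 77.4 = 7873.9615 kg.

7873.962 kg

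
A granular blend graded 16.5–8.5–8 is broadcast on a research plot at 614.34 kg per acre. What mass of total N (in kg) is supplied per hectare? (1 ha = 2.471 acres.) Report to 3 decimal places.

250.476 kg N per hectare

nitrogen per acre = 614.34 × 16.5% = 101.366 kg.
Convert to per hectare: 101.366 × 2.471 = 250.4756 kg.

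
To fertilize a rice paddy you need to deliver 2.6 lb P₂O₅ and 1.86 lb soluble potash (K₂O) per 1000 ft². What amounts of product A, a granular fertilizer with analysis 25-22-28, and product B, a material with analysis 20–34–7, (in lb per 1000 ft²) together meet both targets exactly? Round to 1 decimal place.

5.6 lb product A, 4.0 lb product B

Per-1000 ft² balance (a = product A, b = product B):
P₂O₅: 0.22·a + 0.34·b = 2.6
K₂O: 0.28·a + 0.07·b = 1.86
From row1: a = (2.6 − 0.34·b) / 0.22.
Into row2: 0.28·(2.6 − 0.34·b)/0.22 + 0.07·b = 1.86 → b = 3.99499, a = 5.64411.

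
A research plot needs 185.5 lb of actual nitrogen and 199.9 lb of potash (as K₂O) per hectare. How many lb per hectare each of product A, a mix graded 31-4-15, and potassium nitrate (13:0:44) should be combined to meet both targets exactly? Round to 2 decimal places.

Let a = lb of product A, b = lb of potassium nitrate (per hectare).
N: 0.31·a + 0.13·b = 185.5
K₂O: 0.15·a + 0.44·b = 199.9
Solving simultaneously: a = 475.902, b = 292.079.

475.90 lb product A, 292.08 lb potassium nitrate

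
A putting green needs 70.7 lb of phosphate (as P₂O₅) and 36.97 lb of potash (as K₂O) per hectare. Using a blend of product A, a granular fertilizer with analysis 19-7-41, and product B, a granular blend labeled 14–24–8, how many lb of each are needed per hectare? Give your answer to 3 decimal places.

34.664 lb product A, 284.473 lb product B

Let a = lb of product A, b = lb of product B (per hectare).
P₂O₅: 0.07·a + 0.24·b = 70.7
K₂O: 0.41·a + 0.08·b = 36.97
Eliminate a: (row1) − 0.07/0.41·(row2) → 0.226341·b = 64.388, so b = 284.4731.
Back-substitute: a = (70.7 − 0.24·284.4731) / 0.07 = 34.6638.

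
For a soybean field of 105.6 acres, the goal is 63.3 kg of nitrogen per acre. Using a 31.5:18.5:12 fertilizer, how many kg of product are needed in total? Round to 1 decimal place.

21220.6 kg

Product per acre = 63.3 / 31.5% = 200.952 kg.
Total product = 200.952 × 105.6 = 21220.57 kg.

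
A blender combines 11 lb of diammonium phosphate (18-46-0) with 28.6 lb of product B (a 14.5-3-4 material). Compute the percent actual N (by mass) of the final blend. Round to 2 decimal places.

15.47% N

Total mass = 11 + 28.6 = 39.6 lb.
N mass = 18%×11 + 14.5%×28.6 = 6.127 lb.
% N = 6.127 / 39.6 = 15.4722%.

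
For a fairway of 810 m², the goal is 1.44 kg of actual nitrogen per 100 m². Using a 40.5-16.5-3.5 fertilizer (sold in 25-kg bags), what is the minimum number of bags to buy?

2 bags

Product per 100 m² = 1.44 / 40.5% = 3.55556 kg.
Total product = 3.55556 × 810 / 100 = 28.8 kg.
Bags = ⌈28.8 / 25⌉ = 2.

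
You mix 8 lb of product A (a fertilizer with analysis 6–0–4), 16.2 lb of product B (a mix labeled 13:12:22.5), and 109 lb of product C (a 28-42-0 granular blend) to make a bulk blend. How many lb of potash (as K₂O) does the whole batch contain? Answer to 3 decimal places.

3.965 lb K₂O

K₂O mass = 4%×8 + 22.5%×16.2 + 0%×109 = 3.965 lb.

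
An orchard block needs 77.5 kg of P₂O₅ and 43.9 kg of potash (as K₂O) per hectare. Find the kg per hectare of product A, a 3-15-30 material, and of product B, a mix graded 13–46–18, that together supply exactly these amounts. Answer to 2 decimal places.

Let a = kg of product A, b = kg of product B (per hectare).
P₂O₅: 0.15·a + 0.46·b = 77.5
K₂O: 0.3·a + 0.18·b = 43.9
Solving simultaneously: a = 56.2523, b = 150.135.

56.25 kg product A, 150.14 kg product B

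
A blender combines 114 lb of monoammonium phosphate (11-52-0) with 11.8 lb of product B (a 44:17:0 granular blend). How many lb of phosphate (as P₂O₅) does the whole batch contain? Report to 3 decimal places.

P₂O₅ mass = 52%×114 + 17%×11.8 = 61.286 lb.

61.286 lb P₂O₅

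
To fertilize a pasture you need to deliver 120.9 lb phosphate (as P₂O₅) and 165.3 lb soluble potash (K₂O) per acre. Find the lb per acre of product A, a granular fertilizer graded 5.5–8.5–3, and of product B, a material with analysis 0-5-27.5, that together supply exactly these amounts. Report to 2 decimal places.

1142.06 lb product A, 476.50 lb product B

With a, b = lb per acre of product A and product B:
P₂O₅: 0.085·a + 0.05·b = 120.9
K₂O: 0.03·a + 0.275·b = 165.3
Eliminate b: (row1) − 0.05/0.275·(row2) → 0.0795455·a = 90.8455, so a = 1142.057.
Then b = (165.3 − 0.03·1142.057) / 0.275 = 476.503.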